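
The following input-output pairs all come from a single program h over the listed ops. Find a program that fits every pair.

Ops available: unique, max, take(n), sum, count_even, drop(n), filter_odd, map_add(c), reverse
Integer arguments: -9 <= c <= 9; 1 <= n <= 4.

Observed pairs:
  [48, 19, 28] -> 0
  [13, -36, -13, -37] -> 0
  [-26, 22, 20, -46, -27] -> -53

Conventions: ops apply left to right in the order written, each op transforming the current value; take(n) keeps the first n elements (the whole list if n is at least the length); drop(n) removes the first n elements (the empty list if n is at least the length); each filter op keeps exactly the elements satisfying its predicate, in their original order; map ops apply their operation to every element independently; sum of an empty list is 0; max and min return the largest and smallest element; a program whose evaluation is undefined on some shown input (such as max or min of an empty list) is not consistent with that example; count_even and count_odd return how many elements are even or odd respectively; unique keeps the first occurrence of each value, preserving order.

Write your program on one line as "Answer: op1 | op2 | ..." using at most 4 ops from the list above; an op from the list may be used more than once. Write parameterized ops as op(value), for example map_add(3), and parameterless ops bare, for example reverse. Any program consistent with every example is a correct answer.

map_add(-7) | filter_odd | drop(3) | sum

Check, running the answer program on each example:
  [48, 19, 28] -> [41, 12, 21] -> [41, 21] -> [] -> 0
  [13, -36, -13, -37] -> [6, -43, -20, -44] -> [-43] -> [] -> 0
  [-26, 22, 20, -46, -27] -> [-33, 15, 13, -53, -34] -> [-33, 15, 13, -53] -> [-53] -> -53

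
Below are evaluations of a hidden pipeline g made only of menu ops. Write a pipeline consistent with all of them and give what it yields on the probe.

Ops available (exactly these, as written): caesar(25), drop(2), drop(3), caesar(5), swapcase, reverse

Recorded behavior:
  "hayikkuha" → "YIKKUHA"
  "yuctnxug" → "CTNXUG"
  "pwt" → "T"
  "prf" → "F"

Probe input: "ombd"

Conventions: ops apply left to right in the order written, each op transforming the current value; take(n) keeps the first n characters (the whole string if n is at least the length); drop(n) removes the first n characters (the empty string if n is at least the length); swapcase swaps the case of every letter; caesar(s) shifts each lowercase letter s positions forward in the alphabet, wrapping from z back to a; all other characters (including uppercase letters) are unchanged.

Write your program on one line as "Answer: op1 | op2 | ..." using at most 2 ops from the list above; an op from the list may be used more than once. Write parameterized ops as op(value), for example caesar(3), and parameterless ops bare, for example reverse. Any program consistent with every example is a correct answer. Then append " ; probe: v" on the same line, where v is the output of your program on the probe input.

drop(2) | swapcase ; probe: "BD"

Check, running the answer program on each example:
  "hayikkuha" -> "yikkuha" -> "YIKKUHA"
  "yuctnxug" -> "ctnxug" -> "CTNXUG"
  "pwt" -> "t" -> "T"
  "prf" -> "f" -> "F"
  probe: "ombd" -> "bd" -> "BD"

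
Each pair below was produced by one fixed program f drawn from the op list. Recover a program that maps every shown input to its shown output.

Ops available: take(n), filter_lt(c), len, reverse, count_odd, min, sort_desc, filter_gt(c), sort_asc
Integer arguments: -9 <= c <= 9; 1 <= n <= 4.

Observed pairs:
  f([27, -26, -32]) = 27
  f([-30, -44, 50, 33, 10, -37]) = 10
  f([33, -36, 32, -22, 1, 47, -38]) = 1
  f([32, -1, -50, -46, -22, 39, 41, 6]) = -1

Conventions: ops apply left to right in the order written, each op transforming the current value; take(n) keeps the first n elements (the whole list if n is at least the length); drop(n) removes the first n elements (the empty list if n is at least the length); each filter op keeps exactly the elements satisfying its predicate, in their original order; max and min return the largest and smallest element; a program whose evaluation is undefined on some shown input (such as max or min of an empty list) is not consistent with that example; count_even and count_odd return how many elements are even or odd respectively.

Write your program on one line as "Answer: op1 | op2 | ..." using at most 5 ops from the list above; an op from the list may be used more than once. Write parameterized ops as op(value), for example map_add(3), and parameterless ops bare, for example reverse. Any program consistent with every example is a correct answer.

sort_asc | sort_desc | filter_gt(-2) | min

Check, running the answer program on each example:
  [27, -26, -32] -> [-32, -26, 27] -> [27, -26, -32] -> [27] -> 27
  [-30, -44, 50, 33, 10, -37] -> [-44, -37, -30, 10, 33, 50] -> [50, 33, 10, -30, -37, -44] -> [50, 33, 10] -> 10
  [33, -36, 32, -22, 1, 47, -38] -> [-38, -36, -22, 1, 32, 33, 47] -> [47, 33, 32, 1, -22, -36, -38] -> [47, 33, 32, 1] -> 1
  [32, -1, -50, -46, -22, 39, 41, 6] -> [-50, -46, -22, -1, 6, 32, 39, 41] -> [41, 39, 32, 6, -1, -22, -46, -50] -> [41, 39, 32, 6, -1] -> -1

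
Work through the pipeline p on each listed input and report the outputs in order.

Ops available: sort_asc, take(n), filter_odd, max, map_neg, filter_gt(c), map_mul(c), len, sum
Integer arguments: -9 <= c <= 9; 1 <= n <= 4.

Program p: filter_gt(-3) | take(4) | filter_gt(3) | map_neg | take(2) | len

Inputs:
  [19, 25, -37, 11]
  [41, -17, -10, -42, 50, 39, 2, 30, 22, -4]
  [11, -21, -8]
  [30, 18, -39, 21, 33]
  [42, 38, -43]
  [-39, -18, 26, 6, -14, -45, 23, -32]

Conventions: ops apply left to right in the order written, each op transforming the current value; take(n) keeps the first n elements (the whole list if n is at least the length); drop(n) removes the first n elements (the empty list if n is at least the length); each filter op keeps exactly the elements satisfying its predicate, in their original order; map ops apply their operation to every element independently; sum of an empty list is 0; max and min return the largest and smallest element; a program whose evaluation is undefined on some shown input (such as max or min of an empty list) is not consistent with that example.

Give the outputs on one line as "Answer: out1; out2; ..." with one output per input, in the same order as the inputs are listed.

Execution, op by op:
  [19, 25, -37, 11] -> [19, 25, 11] -> [19, 25, 11] -> [19, 25, 11] -> [-19, -25, -11] -> [-19, -25] -> 2
  [41, -17, -10, -42, 50, 39, 2, 30, 22, -4] -> [41, 50, 39, 2, 30, 22] -> [41, 50, 39, 2] -> [41, 50, 39] -> [-41, -50, -39] -> [-41, -50] -> 2
  [11, -21, -8] -> [11] -> [11] -> [11] -> [-11] -> [-11] -> 1
  [30, 18, -39, 21, 33] -> [30, 18, 21, 33] -> [30, 18, 21, 33] -> [30, 18, 21, 33] -> [-30, -18, -21, -33] -> [-30, -18] -> 2
  [42, 38, -43] -> [42, 38] -> [42, 38] -> [42, 38] -> [-42, -38] -> [-42, -38] -> 2
  [-39, -18, 26, 6, -14, -45, 23, -32] -> [26, 6, 23] -> [26, 6, 23] -> [26, 6, 23] -> [-26, -6, -23] -> [-26, -6] -> 2

2; 2; 1; 2; 2; 2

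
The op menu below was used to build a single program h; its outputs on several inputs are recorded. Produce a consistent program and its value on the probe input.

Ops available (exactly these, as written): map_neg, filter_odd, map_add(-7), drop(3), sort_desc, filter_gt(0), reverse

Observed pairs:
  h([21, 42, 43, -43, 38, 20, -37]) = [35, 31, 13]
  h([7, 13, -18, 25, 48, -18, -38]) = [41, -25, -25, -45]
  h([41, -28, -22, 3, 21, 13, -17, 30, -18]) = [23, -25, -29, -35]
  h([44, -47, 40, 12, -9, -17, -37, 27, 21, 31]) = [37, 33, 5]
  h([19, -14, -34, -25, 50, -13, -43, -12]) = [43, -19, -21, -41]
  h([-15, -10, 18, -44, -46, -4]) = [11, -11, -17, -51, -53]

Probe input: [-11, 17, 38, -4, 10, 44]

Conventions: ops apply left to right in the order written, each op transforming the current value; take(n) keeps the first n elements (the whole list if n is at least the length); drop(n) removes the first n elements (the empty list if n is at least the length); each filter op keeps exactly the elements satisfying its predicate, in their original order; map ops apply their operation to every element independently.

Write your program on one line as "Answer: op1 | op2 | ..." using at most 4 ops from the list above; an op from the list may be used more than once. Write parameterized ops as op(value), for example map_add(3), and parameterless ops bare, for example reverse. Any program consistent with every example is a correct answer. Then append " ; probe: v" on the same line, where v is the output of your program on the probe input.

map_add(-7) | sort_desc | filter_odd ; probe: [37, 31, 3, -11]

Check, running the answer program on each example:
  [21, 42, 43, -43, 38, 20, -37] -> [14, 35, 36, -50, 31, 13, -44] -> [36, 35, 31, 14, 13, -44, -50] -> [35, 31, 13]
  [7, 13, -18, 25, 48, -18, -38] -> [0, 6, -25, 18, 41, -25, -45] -> [41, 18, 6, 0, -25, -25, -45] -> [41, -25, -25, -45]
  [41, -28, -22, 3, 21, 13, -17, 30, -18] -> [34, -35, -29, -4, 14, 6, -24, 23, -25] -> [34, 23, 14, 6, -4, -24, -25, -29, -35] -> [23, -25, -29, -35]
  [44, -47, 40, 12, -9, -17, -37, 27, 21, 31] -> [37, -54, 33, 5, -16, -24, -44, 20, 14, 24] -> [37, 33, 24, 20, 14, 5, -16, -24, -44, -54] -> [37, 33, 5]
  [19, -14, -34, -25, 50, -13, -43, -12] -> [12, -21, -41, -32, 43, -20, -50, -19] -> [43, 12, -19, -20, -21, -32, -41, -50] -> [43, -19, -21, -41]
  [-15, -10, 18, -44, -46, -4] -> [-22, -17, 11, -51, -53, -11] -> [11, -11, -17, -22, -51, -53] -> [11, -11, -17, -51, -53]
  probe: [-11, 17, 38, -4, 10, 44] -> [-18, 10, 31, -11, 3, 37] -> [37, 31, 10, 3, -11, -18] -> [37, 31, 3, -11]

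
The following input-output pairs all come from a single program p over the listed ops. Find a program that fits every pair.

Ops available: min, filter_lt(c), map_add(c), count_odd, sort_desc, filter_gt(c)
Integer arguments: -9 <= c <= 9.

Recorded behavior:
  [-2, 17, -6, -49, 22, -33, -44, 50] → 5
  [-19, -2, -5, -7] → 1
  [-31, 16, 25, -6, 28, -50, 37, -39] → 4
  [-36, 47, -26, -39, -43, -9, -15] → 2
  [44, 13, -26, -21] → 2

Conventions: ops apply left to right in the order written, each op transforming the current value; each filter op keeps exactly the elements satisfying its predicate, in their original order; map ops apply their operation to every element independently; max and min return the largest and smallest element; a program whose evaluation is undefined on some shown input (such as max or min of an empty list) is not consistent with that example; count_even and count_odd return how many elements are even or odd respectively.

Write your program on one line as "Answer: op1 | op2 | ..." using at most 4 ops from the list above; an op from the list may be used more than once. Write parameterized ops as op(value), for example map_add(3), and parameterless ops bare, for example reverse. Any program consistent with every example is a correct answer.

map_add(3) | sort_desc | map_add(-2) | count_odd

Check, running the answer program on each example:
  [-2, 17, -6, -49, 22, -33, -44, 50] -> [1, 20, -3, -46, 25, -30, -41, 53] -> [53, 25, 20, 1, -3, -30, -41, -46] -> [51, 23, 18, -1, -5, -32, -43, -48] -> 5
  [-19, -2, -5, -7] -> [-16, 1, -2, -4] -> [1, -2, -4, -16] -> [-1, -4, -6, -18] -> 1
  [-31, 16, 25, -6, 28, -50, 37, -39] -> [-28, 19, 28, -3, 31, -47, 40, -36] -> [40, 31, 28, 19, -3, -28, -36, -47] -> [38, 29, 26, 17, -5, -30, -38, -49] -> 4
  [-36, 47, -26, -39, -43, -9, -15] -> [-33, 50, -23, -36, -40, -6, -12] -> [50, -6, -12, -23, -33, -36, -40] -> [48, -8, -14, -25, -35, -38, -42] -> 2
  [44, 13, -26, -21] -> [47, 16, -23, -18] -> [47, 16, -18, -23] -> [45, 14, -20, -25] -> 2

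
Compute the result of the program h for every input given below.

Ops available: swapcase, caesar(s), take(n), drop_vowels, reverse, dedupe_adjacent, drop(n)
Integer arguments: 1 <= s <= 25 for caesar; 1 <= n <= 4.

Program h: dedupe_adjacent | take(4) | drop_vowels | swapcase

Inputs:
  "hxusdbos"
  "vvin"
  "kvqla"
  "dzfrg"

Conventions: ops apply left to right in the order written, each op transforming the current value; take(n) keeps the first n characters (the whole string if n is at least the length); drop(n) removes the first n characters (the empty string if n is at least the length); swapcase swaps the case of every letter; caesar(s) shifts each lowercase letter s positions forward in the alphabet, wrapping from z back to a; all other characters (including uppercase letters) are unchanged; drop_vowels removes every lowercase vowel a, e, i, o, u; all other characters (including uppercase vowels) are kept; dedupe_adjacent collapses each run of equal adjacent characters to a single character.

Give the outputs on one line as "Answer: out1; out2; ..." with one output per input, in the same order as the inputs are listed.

"HXS"; "VN"; "KVQL"; "DZFR"

Execution, op by op:
  "hxusdbos" -> "hxusdbos" -> "hxus" -> "hxs" -> "HXS"
  "vvin" -> "vin" -> "vin" -> "vn" -> "VN"
  "kvqla" -> "kvqla" -> "kvql" -> "kvql" -> "KVQL"
  "dzfrg" -> "dzfrg" -> "dzfr" -> "dzfr" -> "DZFR"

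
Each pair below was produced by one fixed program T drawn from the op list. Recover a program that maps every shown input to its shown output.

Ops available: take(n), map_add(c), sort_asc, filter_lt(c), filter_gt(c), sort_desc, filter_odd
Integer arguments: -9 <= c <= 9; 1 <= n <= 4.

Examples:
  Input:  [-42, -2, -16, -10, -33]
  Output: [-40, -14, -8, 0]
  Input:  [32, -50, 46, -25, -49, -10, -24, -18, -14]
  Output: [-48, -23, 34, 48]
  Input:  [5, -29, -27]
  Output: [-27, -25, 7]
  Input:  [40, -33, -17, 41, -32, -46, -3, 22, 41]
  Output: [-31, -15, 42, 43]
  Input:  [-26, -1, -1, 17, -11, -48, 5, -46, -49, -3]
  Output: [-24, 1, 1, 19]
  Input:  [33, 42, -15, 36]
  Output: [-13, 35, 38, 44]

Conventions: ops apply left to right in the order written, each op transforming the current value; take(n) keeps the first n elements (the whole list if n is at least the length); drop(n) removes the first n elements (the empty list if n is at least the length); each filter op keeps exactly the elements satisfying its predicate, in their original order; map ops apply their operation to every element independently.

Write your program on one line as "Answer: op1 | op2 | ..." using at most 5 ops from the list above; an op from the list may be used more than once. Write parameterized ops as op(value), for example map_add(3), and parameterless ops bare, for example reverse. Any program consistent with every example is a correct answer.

map_add(-3) | take(4) | map_add(5) | sort_asc

Check, running the answer program on each example:
  [-42, -2, -16, -10, -33] -> [-45, -5, -19, -13, -36] -> [-45, -5, -19, -13] -> [-40, 0, -14, -8] -> [-40, -14, -8, 0]
  [32, -50, 46, -25, -49, -10, -24, -18, -14] -> [29, -53, 43, -28, -52, -13, -27, -21, -17] -> [29, -53, 43, -28] -> [34, -48, 48, -23] -> [-48, -23, 34, 48]
  [5, -29, -27] -> [2, -32, -30] -> [2, -32, -30] -> [7, -27, -25] -> [-27, -25, 7]
  [40, -33, -17, 41, -32, -46, -3, 22, 41] -> [37, -36, -20, 38, -35, -49, -6, 19, 38] -> [37, -36, -20, 38] -> [42, -31, -15, 43] -> [-31, -15, 42, 43]
  [-26, -1, -1, 17, -11, -48, 5, -46, -49, -3] -> [-29, -4, -4, 14, -14, -51, 2, -49, -52, -6] -> [-29, -4, -4, 14] -> [-24, 1, 1, 19] -> [-24, 1, 1, 19]
  [33, 42, -15, 36] -> [30, 39, -18, 33] -> [30, 39, -18, 33] -> [35, 44, -13, 38] -> [-13, 35, 38, 44]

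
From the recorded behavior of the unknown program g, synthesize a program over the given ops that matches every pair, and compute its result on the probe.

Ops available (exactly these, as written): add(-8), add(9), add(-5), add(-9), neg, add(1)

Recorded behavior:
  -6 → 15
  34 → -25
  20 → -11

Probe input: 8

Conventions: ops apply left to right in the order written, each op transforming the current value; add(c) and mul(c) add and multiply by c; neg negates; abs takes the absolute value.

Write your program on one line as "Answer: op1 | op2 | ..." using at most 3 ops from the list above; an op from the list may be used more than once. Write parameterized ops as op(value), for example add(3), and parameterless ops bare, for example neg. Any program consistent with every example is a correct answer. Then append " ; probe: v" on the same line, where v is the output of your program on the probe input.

add(-9) | neg ; probe: 1

Check, running the answer program on each example:
  -6 -> -15 -> 15
  34 -> 25 -> -25
  20 -> 11 -> -11
  probe: 8 -> -1 -> 1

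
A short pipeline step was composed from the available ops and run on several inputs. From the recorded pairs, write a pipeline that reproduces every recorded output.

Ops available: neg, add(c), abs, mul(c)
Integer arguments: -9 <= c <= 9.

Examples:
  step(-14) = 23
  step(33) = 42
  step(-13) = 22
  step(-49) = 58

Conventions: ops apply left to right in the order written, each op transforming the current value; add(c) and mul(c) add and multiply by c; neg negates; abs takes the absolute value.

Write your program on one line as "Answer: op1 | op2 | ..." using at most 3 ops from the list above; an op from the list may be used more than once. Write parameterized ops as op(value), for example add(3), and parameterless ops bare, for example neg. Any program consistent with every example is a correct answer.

abs | add(9)

Check, running the answer program on each example:
  -14 -> 14 -> 23
  33 -> 33 -> 42
  -13 -> 13 -> 22
  -49 -> 49 -> 58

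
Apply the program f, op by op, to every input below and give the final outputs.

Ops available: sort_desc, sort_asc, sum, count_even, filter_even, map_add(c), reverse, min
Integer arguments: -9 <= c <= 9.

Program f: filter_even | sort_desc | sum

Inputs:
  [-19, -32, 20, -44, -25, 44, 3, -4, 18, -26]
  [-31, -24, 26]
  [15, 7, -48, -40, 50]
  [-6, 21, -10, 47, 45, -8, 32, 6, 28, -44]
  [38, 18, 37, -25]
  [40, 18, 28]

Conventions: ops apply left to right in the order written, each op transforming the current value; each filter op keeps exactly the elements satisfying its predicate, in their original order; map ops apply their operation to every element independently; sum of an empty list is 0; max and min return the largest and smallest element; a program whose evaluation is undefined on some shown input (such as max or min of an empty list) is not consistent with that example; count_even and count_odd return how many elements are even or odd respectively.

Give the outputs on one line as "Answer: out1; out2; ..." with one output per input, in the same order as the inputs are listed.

Execution, op by op:
  [-19, -32, 20, -44, -25, 44, 3, -4, 18, -26] -> [-32, 20, -44, 44, -4, 18, -26] -> [44, 20, 18, -4, -26, -32, -44] -> -24
  [-31, -24, 26] -> [-24, 26] -> [26, -24] -> 2
  [15, 7, -48, -40, 50] -> [-48, -40, 50] -> [50, -40, -48] -> -38
  [-6, 21, -10, 47, 45, -8, 32, 6, 28, -44] -> [-6, -10, -8, 32, 6, 28, -44] -> [32, 28, 6, -6, -8, -10, -44] -> -2
  [38, 18, 37, -25] -> [38, 18] -> [38, 18] -> 56
  [40, 18, 28] -> [40, 18, 28] -> [40, 28, 18] -> 86

-24; 2; -38; -2; 56; 86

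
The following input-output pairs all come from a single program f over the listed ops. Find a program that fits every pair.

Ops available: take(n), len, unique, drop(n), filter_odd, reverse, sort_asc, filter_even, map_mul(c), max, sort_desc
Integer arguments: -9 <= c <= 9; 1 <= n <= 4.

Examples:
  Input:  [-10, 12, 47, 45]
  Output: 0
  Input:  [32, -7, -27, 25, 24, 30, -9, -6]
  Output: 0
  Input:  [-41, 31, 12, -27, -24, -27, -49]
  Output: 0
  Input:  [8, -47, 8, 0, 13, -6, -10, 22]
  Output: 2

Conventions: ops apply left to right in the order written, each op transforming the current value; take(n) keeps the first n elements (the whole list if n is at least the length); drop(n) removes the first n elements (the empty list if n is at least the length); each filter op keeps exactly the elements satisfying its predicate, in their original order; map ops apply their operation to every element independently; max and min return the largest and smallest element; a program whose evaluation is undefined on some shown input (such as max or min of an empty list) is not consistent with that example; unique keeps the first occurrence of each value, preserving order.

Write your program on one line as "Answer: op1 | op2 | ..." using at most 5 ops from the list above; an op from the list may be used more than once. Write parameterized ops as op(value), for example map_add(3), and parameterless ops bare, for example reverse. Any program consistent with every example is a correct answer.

filter_even | drop(4) | sort_desc | len

Check, running the answer program on each example:
  [-10, 12, 47, 45] -> [-10, 12] -> [] -> [] -> 0
  [32, -7, -27, 25, 24, 30, -9, -6] -> [32, 24, 30, -6] -> [] -> [] -> 0
  [-41, 31, 12, -27, -24, -27, -49] -> [12, -24] -> [] -> [] -> 0
  [8, -47, 8, 0, 13, -6, -10, 22] -> [8, 8, 0, -6, -10, 22] -> [-10, 22] -> [22, -10] -> 2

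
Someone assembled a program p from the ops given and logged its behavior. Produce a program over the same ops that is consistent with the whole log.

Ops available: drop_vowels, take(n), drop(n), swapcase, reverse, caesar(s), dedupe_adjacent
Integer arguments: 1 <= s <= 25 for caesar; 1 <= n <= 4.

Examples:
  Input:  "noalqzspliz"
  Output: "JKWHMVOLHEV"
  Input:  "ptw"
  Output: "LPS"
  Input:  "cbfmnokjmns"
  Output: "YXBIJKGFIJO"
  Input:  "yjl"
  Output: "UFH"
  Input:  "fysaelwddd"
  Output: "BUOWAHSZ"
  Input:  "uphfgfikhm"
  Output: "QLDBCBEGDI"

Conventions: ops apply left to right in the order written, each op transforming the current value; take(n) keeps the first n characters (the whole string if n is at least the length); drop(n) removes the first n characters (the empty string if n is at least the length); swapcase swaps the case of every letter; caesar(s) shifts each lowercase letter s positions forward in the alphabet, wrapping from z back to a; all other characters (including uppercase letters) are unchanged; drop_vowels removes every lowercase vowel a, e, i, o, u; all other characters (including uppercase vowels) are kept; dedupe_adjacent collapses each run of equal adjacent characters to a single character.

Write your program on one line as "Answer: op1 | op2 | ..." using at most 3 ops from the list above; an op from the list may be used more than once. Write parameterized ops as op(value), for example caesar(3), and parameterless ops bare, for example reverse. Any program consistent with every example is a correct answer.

caesar(22) | swapcase | dedupe_adjacent

Check, running the answer program on each example:
  "noalqzspliz" -> "jkwhmvolhev" -> "JKWHMVOLHEV" -> "JKWHMVOLHEV"
  "ptw" -> "lps" -> "LPS" -> "LPS"
  "cbfmnokjmns" -> "yxbijkgfijo" -> "YXBIJKGFIJO" -> "YXBIJKGFIJO"
  "yjl" -> "ufh" -> "UFH" -> "UFH"
  "fysaelwddd" -> "buowahszzz" -> "BUOWAHSZZZ" -> "BUOWAHSZ"
  "uphfgfikhm" -> "qldbcbegdi" -> "QLDBCBEGDI" -> "QLDBCBEGDI"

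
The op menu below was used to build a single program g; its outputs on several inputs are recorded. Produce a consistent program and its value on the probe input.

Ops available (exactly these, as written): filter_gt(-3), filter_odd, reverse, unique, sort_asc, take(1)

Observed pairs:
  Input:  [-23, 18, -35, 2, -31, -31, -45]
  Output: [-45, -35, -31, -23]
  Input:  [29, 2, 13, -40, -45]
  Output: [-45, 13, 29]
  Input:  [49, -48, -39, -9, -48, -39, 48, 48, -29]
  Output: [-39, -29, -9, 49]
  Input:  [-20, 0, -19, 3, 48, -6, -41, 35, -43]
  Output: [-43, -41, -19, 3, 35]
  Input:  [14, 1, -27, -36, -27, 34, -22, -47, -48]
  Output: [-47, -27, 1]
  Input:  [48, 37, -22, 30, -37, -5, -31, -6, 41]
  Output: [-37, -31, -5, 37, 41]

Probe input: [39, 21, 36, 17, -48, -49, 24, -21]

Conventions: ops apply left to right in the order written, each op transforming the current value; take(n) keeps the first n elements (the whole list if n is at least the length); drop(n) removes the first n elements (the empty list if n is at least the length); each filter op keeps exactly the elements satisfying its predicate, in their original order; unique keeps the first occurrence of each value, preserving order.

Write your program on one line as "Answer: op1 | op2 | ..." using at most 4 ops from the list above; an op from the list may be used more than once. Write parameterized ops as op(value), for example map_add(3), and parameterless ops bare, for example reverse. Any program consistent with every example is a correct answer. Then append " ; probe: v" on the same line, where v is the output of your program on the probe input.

unique | filter_odd | sort_asc ; probe: [-49, -21, 17, 21, 39]

Check, running the answer program on each example:
  [-23, 18, -35, 2, -31, -31, -45] -> [-23, 18, -35, 2, -31, -45] -> [-23, -35, -31, -45] -> [-45, -35, -31, -23]
  [29, 2, 13, -40, -45] -> [29, 2, 13, -40, -45] -> [29, 13, -45] -> [-45, 13, 29]
  [49, -48, -39, -9, -48, -39, 48, 48, -29] -> [49, -48, -39, -9, 48, -29] -> [49, -39, -9, -29] -> [-39, -29, -9, 49]
  [-20, 0, -19, 3, 48, -6, -41, 35, -43] -> [-20, 0, -19, 3, 48, -6, -41, 35, -43] -> [-19, 3, -41, 35, -43] -> [-43, -41, -19, 3, 35]
  [14, 1, -27, -36, -27, 34, -22, -47, -48] -> [14, 1, -27, -36, 34, -22, -47, -48] -> [1, -27, -47] -> [-47, -27, 1]
  [48, 37, -22, 30, -37, -5, -31, -6, 41] -> [48, 37, -22, 30, -37, -5, -31, -6, 41] -> [37, -37, -5, -31, 41] -> [-37, -31, -5, 37, 41]
  probe: [39, 21, 36, 17, -48, -49, 24, -21] -> [39, 21, 36, 17, -48, -49, 24, -21] -> [39, 21, 17, -49, -21] -> [-49, -21, 17, 21, 39]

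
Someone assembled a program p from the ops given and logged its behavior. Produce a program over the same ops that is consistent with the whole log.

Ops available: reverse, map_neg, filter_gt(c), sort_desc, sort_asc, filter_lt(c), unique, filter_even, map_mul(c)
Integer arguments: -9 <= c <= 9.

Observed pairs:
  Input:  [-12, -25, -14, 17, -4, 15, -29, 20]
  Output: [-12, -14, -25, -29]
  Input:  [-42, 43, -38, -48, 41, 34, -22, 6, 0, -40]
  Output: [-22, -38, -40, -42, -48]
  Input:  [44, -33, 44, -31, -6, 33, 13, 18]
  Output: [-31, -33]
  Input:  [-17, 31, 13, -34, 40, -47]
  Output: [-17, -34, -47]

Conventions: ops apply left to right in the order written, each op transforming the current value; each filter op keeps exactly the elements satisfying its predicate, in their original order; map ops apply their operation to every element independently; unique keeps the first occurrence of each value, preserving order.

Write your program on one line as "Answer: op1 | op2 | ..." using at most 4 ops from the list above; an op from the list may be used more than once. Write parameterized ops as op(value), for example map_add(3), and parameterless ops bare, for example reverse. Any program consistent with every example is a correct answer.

unique | filter_lt(-9) | sort_desc

Check, running the answer program on each example:
  [-12, -25, -14, 17, -4, 15, -29, 20] -> [-12, -25, -14, 17, -4, 15, -29, 20] -> [-12, -25, -14, -29] -> [-12, -14, -25, -29]
  [-42, 43, -38, -48, 41, 34, -22, 6, 0, -40] -> [-42, 43, -38, -48, 41, 34, -22, 6, 0, -40] -> [-42, -38, -48, -22, -40] -> [-22, -38, -40, -42, -48]
  [44, -33, 44, -31, -6, 33, 13, 18] -> [44, -33, -31, -6, 33, 13, 18] -> [-33, -31] -> [-31, -33]
  [-17, 31, 13, -34, 40, -47] -> [-17, 31, 13, -34, 40, -47] -> [-17, -34, -47] -> [-17, -34, -47]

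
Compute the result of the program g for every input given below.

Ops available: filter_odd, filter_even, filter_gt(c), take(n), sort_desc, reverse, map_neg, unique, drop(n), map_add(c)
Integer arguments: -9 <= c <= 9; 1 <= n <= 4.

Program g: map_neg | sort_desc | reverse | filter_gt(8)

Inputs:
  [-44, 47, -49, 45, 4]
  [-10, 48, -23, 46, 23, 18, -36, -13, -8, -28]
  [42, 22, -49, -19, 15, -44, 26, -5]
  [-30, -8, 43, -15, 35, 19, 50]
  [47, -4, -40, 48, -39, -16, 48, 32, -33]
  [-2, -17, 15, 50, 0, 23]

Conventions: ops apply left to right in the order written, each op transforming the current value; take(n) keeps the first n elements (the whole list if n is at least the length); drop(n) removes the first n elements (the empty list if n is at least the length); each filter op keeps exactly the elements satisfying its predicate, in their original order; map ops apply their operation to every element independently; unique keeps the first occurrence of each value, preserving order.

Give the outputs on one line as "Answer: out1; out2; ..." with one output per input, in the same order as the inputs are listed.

Execution, op by op:
  [-44, 47, -49, 45, 4] -> [44, -47, 49, -45, -4] -> [49, 44, -4, -45, -47] -> [-47, -45, -4, 44, 49] -> [44, 49]
  [-10, 48, -23, 46, 23, 18, -36, -13, -8, -28] -> [10, -48, 23, -46, -23, -18, 36, 13, 8, 28] -> [36, 28, 23, 13, 10, 8, -18, -23, -46, -48] -> [-48, -46, -23, -18, 8, 10, 13, 23, 28, 36] -> [10, 13, 23, 28, 36]
  [42, 22, -49, -19, 15, -44, 26, -5] -> [-42, -22, 49, 19, -15, 44, -26, 5] -> [49, 44, 19, 5, -15, -22, -26, -42] -> [-42, -26, -22, -15, 5, 19, 44, 49] -> [19, 44, 49]
  [-30, -8, 43, -15, 35, 19, 50] -> [30, 8, -43, 15, -35, -19, -50] -> [30, 15, 8, -19, -35, -43, -50] -> [-50, -43, -35, -19, 8, 15, 30] -> [15, 30]
  [47, -4, -40, 48, -39, -16, 48, 32, -33] -> [-47, 4, 40, -48, 39, 16, -48, -32, 33] -> [40, 39, 33, 16, 4, -32, -47, -48, -48] -> [-48, -48, -47, -32, 4, 16, 33, 39, 40] -> [16, 33, 39, 40]
  [-2, -17, 15, 50, 0, 23] -> [2, 17, -15, -50, 0, -23] -> [17, 2, 0, -15, -23, -50] -> [-50, -23, -15, 0, 2, 17] -> [17]

[44, 49]; [10, 13, 23, 28, 36]; [19, 44, 49]; [15, 30]; [16, 33, 39, 40]; [17]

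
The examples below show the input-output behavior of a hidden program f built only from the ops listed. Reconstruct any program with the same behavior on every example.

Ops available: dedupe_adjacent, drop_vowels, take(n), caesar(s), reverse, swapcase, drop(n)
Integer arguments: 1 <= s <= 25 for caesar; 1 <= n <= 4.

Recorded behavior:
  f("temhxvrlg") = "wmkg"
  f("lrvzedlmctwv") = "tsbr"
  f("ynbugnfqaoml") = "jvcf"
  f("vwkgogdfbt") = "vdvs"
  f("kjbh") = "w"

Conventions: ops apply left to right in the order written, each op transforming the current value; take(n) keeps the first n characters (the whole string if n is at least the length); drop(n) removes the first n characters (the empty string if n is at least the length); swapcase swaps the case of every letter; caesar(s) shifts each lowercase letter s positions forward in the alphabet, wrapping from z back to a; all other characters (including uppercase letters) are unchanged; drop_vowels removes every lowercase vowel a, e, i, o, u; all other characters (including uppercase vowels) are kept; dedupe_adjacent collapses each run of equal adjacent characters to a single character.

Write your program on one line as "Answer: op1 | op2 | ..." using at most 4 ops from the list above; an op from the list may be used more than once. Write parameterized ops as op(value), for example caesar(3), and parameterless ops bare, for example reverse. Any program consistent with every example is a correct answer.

drop(3) | caesar(15) | drop_vowels | take(4)

Check, running the answer program on each example:
  "temhxvrlg" -> "hxvrlg" -> "wmkgav" -> "wmkgv" -> "wmkg"
  "lrvzedlmctwv" -> "zedlmctwv" -> "otsabrilk" -> "tsbrlk" -> "tsbr"
  "ynbugnfqaoml" -> "ugnfqaoml" -> "jvcufpdba" -> "jvcfpdb" -> "jvcf"
  "vwkgogdfbt" -> "gogdfbt" -> "vdvsuqi" -> "vdvsq" -> "vdvs"
  "kjbh" -> "h" -> "w" -> "w" -> "w"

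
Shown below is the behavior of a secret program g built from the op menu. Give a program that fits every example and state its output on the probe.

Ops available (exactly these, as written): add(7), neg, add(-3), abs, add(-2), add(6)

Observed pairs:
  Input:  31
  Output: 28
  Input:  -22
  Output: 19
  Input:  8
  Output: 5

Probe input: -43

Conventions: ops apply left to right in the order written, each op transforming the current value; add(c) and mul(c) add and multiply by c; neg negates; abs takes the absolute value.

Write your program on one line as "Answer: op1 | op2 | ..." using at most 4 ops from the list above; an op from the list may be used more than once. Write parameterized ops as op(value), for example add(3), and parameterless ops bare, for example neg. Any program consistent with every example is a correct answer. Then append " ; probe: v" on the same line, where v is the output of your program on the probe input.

neg | abs | add(-3) ; probe: 40

Check, running the answer program on each example:
  31 -> -31 -> 31 -> 28
  -22 -> 22 -> 22 -> 19
  8 -> -8 -> 8 -> 5
  probe: -43 -> 43 -> 43 -> 40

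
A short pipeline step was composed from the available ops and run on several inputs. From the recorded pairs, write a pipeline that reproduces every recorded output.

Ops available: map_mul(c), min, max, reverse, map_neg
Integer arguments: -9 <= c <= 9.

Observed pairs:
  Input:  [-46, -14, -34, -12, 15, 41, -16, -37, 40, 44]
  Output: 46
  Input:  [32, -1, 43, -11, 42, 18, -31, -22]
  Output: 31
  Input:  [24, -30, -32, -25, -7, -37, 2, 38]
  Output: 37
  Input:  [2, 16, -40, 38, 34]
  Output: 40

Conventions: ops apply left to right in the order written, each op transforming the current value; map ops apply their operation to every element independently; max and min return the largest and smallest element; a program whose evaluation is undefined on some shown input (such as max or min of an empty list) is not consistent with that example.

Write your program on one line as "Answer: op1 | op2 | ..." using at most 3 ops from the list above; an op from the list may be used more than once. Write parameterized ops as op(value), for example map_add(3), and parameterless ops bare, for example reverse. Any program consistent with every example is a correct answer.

reverse | map_neg | max

Check, running the answer program on each example:
  [-46, -14, -34, -12, 15, 41, -16, -37, 40, 44] -> [44, 40, -37, -16, 41, 15, -12, -34, -14, -46] -> [-44, -40, 37, 16, -41, -15, 12, 34, 14, 46] -> 46
  [32, -1, 43, -11, 42, 18, -31, -22] -> [-22, -31, 18, 42, -11, 43, -1, 32] -> [22, 31, -18, -42, 11, -43, 1, -32] -> 31
  [24, -30, -32, -25, -7, -37, 2, 38] -> [38, 2, -37, -7, -25, -32, -30, 24] -> [-38, -2, 37, 7, 25, 32, 30, -24] -> 37
  [2, 16, -40, 38, 34] -> [34, 38, -40, 16, 2] -> [-34, -38, 40, -16, -2] -> 40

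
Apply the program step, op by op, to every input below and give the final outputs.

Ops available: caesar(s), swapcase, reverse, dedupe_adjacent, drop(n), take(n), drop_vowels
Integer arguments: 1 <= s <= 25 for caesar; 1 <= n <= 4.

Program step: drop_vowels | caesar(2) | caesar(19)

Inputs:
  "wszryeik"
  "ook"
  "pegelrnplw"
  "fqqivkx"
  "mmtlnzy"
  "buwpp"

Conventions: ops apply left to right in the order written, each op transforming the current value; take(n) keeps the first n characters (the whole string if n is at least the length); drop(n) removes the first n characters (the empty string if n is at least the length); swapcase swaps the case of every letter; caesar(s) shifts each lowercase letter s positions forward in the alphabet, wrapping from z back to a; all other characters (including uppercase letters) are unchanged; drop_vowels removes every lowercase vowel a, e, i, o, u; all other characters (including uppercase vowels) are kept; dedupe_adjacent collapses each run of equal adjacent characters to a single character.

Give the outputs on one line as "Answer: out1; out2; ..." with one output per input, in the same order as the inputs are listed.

"rnumtf"; "f"; "kbgmikgr"; "allqfs"; "hhogiut"; "wrkk"

Execution, op by op:
  "wszryeik" -> "wszryk" -> "yubtam" -> "rnumtf"
  "ook" -> "k" -> "m" -> "f"
  "pegelrnplw" -> "pglrnplw" -> "rintprny" -> "kbgmikgr"
  "fqqivkx" -> "fqqvkx" -> "hssxmz" -> "allqfs"
  "mmtlnzy" -> "mmtlnzy" -> "oovnpba" -> "hhogiut"
  "buwpp" -> "bwpp" -> "dyrr" -> "wrkk"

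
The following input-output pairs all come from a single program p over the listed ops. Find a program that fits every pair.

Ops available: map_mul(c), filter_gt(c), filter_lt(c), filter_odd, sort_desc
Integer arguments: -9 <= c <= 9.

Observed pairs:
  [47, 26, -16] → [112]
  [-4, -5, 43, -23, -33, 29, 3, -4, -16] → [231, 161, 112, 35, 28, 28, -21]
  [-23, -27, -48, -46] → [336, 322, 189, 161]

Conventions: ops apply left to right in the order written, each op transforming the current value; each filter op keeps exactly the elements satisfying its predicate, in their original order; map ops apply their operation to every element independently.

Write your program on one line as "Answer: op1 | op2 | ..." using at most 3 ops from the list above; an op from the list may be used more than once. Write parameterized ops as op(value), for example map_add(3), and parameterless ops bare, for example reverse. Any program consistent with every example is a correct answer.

filter_lt(4) | map_mul(-7) | sort_desc

Check, running the answer program on each example:
  [47, 26, -16] -> [-16] -> [112] -> [112]
  [-4, -5, 43, -23, -33, 29, 3, -4, -16] -> [-4, -5, -23, -33, 3, -4, -16] -> [28, 35, 161, 231, -21, 28, 112] -> [231, 161, 112, 35, 28, 28, -21]
  [-23, -27, -48, -46] -> [-23, -27, -48, -46] -> [161, 189, 336, 322] -> [336, 322, 189, 161]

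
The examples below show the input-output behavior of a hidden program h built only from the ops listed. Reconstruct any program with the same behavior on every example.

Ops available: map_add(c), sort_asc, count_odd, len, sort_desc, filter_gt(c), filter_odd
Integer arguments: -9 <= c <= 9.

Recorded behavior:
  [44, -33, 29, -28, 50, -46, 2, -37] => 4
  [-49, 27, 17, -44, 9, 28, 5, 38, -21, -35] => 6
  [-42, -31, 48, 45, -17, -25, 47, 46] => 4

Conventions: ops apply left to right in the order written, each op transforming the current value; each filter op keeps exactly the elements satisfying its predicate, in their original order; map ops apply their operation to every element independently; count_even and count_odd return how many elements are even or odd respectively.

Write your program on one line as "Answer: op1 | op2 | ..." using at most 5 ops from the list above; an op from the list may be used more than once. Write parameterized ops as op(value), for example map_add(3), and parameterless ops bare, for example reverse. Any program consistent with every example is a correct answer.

map_add(-2) | map_add(1) | filter_gt(-8) | map_add(-2) | len

Check, running the answer program on each example:
  [44, -33, 29, -28, 50, -46, 2, -37] -> [42, -35, 27, -30, 48, -48, 0, -39] -> [43, -34, 28, -29, 49, -47, 1, -38] -> [43, 28, 49, 1] -> [41, 26, 47, -1] -> 4
  [-49, 27, 17, -44, 9, 28, 5, 38, -21, -35] -> [-51, 25, 15, -46, 7, 26, 3, 36, -23, -37] -> [-50, 26, 16, -45, 8, 27, 4, 37, -22, -36] -> [26, 16, 8, 27, 4, 37] -> [24, 14, 6, 25, 2, 35] -> 6
  [-42, -31, 48, 45, -17, -25, 47, 46] -> [-44, -33, 46, 43, -19, -27, 45, 44] -> [-43, -32, 47, 44, -18, -26, 46, 45] -> [47, 44, 46, 45] -> [45, 42, 44, 43] -> 4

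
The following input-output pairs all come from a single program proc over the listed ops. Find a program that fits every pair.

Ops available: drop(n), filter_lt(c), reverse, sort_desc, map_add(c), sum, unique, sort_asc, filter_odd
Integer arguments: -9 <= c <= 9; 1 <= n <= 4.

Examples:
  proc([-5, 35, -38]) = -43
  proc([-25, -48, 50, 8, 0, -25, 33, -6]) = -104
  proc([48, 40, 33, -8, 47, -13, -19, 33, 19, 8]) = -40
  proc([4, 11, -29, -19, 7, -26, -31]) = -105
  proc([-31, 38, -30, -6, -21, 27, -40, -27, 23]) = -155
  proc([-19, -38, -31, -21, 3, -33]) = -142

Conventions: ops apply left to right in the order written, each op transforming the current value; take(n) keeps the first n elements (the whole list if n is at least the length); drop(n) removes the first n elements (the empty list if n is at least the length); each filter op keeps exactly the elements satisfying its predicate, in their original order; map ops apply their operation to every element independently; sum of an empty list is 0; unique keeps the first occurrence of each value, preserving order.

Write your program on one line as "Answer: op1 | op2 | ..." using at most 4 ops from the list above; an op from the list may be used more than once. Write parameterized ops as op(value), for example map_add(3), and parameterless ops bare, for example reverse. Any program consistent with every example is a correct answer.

filter_lt(2) | sort_asc | filter_lt(-1) | sum

Check, running the answer program on each example:
  [-5, 35, -38] -> [-5, -38] -> [-38, -5] -> [-38, -5] -> -43
  [-25, -48, 50, 8, 0, -25, 33, -6] -> [-25, -48, 0, -25, -6] -> [-48, -25, -25, -6, 0] -> [-48, -25, -25, -6] -> -104
  [48, 40, 33, -8, 47, -13, -19, 33, 19, 8] -> [-8, -13, -19] -> [-19, -13, -8] -> [-19, -13, -8] -> -40
  [4, 11, -29, -19, 7, -26, -31] -> [-29, -19, -26, -31] -> [-31, -29, -26, -19] -> [-31, -29, -26, -19] -> -105
  [-31, 38, -30, -6, -21, 27, -40, -27, 23] -> [-31, -30, -6, -21, -40, -27] -> [-40, -31, -30, -27, -21, -6] -> [-40, -31, -30, -27, -21, -6] -> -155
  [-19, -38, -31, -21, 3, -33] -> [-19, -38, -31, -21, -33] -> [-38, -33, -31, -21, -19] -> [-38, -33, -31, -21, -19] -> -142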